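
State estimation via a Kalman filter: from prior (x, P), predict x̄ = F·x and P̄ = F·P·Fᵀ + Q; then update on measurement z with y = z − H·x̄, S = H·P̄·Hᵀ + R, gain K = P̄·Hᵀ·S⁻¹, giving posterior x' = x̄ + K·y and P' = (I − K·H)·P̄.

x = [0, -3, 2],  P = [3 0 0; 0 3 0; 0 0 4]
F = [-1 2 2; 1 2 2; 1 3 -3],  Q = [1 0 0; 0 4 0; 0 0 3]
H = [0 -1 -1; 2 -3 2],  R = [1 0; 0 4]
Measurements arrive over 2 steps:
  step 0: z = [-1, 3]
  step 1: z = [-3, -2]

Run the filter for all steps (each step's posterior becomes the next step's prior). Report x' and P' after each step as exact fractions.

step 0: x̄ = F·x = [-2, -2, -15]
step 0: P̄ = F·P·Fᵀ + Q = [32 25 -9; 25 35 -3; -9 -3 69]
step 0: y = z − H·x̄ = [-18, 31]
step 0: S = H·P̄·Hᵀ + R = [99 -68; -68 387]
step 0: K = P̄·Hᵀ·S⁻¹ = [-8164/33689 -3959/33689; -16532/33689 -8215/33689; -16770/33689 8283/33689]
step 0: x' = x̄ + K·y = [-43155/33689, -24467/33689, 53298/33689]
step 0: P' = (I − K·H)·P̄ = [832613/33689 339478/33689 -331314/33689; 339478/33689 148976/33689 -132444/33689; -331314/33689 -132444/33689 149214/33689]
step 1: x̄ = F·x = [100817/33689, 14507/33689, -276450/33689]
step 1: P̄ = F·P·Fᵀ + Q = [966854/33689 -699405/33689 -2830089/33689; -699405/33689 1133233/33689 2859889/33689; -2830089/33689 2859889/33689 10026134/33689]
step 1: y = z − H·x̄ = [-363010/33689, 327409/33689]
step 1: S = H·P̄·Hᵀ + R = [16912834/33689 -6733692/33689; -6733692/33689 5739285/33689]
step 1: K = P̄·Hᵀ·S⁻¹ = [45972495/255894439 -55980899/767683317; -82688333/255894439 -167817151/767683317; -344499117/511788878 171183997/767683317]
step 1: x' = x̄ + K·y = [267192632/767683317, 1372614550/767683317, 932235002/767683317]
step 1: P' = (I − K·H)·P̄ = [4877187547/767683317 1940492744/767683317 -2078410229/767683317; 1940492744/767683317 1009676818/767683317 -761611819/767683317; -2078410229/767683317 -761611819/767683317 2556720989/1535366634]

step 0: x' = [-43155/33689, -24467/33689, 53298/33689], P' = [832613/33689 339478/33689 -331314/33689; 339478/33689 148976/33689 -132444/33689; -331314/33689 -132444/33689 149214/33689]
step 1: x' = [267192632/767683317, 1372614550/767683317, 932235002/767683317], P' = [4877187547/767683317 1940492744/767683317 -2078410229/767683317; 1940492744/767683317 1009676818/767683317 -761611819/767683317; -2078410229/767683317 -761611819/767683317 2556720989/1535366634]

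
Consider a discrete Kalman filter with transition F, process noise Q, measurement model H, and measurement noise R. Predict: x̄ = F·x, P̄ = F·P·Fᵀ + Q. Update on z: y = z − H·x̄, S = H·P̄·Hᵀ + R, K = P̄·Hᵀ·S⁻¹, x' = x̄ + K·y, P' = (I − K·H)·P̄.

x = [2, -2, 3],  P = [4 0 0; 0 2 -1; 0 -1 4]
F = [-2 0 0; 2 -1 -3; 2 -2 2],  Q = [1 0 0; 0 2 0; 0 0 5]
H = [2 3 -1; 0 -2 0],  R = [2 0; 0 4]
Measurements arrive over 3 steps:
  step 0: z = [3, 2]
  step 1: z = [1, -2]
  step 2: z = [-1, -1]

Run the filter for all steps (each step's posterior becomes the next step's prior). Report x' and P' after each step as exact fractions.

step 0: x' = [18664/9267, -5969/9267, -5416/9267], P' = [23063/9267 -8140/9267 17470/9267; -8140/9267 8774/9267 9790/9267; 17470/9267 9790/9267 73412/9267]
step 1: x' = [-55896556/43291471, 55680677/43291471, 17399860/43291471], P' = [59252823/43291471 -32622856/43291471 1367690/43291471; -32622856/43291471 120498664/129874413 161246912/129874413; 1367690/43291471 161246912/129874413 619858762/129874413]
step 2: x' = [-52459374568/116584023013, 8594881673/116584023013, 74076732536/816088161091], P' = [155210747053/116584023013 -84016752744/116584023013 9589939166/116584023013; -84016752744/116584023013 104807280312/116584023013 139611760976/116584023013; 9589939166/116584023013 139611760976/116584023013 3840597819014/816088161091]

step 0: x̄ = F·x = [-4, -3, 14]
step 0: P̄ = F·P·Fᵀ + Q = [17 -16 -16; -16 50 -8; -16 -8 53]
step 0: y = z − H·x̄ = [34, -4]
step 0: S = H·P̄·Hᵀ + R = [493 -252; -252 204]
step 0: K = P̄·Hᵀ·S⁻¹ = [706/3089 4070/9267; 42/3089 -4387/9267; -1517/3089 -4895/9267]
step 0: x' = x̄ + K·y = [18664/9267, -5969/9267, -5416/9267]
step 0: P' = (I − K·H)·P̄ = [23063/9267 -8140/9267 17470/9267; -8140/9267 8774/9267 9790/9267; 17470/9267 9790/9267 73412/9267]
step 1: x̄ = F·x = [-37328/9267, 59545/9267, 38434/9267]
step 1: P̄ = F·P·Fᵀ + Q = [101519/9267 -3712/9267 -194692/9267; -3712/9267 661928/9267 -277612/9267; -194692/9267 -277612/9267 593891/9267]
step 1: y = z − H·x̄ = [-56278/9267, 100556/9267]
step 1: S = H·P̄·Hᵀ + R = [9375749/9267 -4511944/9267; -4511944/9267 2684780/9267]
step 1: K = P̄·Hᵀ·S⁻¹ = [9634694/43291471 16311428/43291471; 2255972/129874413 -60249332/129874413; -63955943/129874413 -80623456/129874413]
step 1: x' = x̄ + K·y = [-55896556/43291471, 55680677/43291471, 17399860/43291471]
step 1: P' = (I − K·H)·P̄ = [59252823/43291471 -32622856/43291471 1367690/43291471; -32622856/43291471 120498664/129874413 161246912/129874413; 1367690/43291471 161246912/129874413 619858762/129874413]
step 2: x̄ = F·x = [111793112/43291471, -219673369/43291471, -188354746/43291471]
step 2: P̄ = F·P·Fᵀ + Q = [280302763/43291471 -294050864/43291471 -372973476/43291471; -294050864/43291471 7979729128/129874413 -1543128452/129874413; -372973476/43291471 -1543128452/129874413 3847633453/129874413]
step 2: y = z − H·x̄ = [203787666/43291471, -482638209/43291471]
step 2: S = H·P̄·Hᵀ + R = [82437198907/129874413 -47436021304/129874413; -47436021304/129874413 32438414164/129874413]
step 2: K = P̄·Hᵀ·S⁻¹ = [24390648354/116584023013 42008376372/116584023013; 3388287236/116584023013 -52403640156/116584023013; -387245845097/816088161091 -69805880488/116584023013]
step 2: x' = x̄ + K·y = [-52459374568/116584023013, 8594881673/116584023013, 74076732536/816088161091]
step 2: P' = (I − K·H)·P̄ = [155210747053/116584023013 -84016752744/116584023013 9589939166/116584023013; -84016752744/116584023013 104807280312/116584023013 139611760976/116584023013; 9589939166/116584023013 139611760976/116584023013 3840597819014/816088161091]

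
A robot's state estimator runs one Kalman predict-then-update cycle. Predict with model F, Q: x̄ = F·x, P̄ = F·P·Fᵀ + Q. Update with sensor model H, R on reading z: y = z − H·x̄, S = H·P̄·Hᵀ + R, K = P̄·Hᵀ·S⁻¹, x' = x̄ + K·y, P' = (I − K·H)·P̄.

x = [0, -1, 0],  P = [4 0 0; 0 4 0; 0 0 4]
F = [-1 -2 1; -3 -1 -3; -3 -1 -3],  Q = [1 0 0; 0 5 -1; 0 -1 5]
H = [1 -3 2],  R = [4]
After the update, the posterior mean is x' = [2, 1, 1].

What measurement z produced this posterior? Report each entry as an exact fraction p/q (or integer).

x̄ = F·x = [2, 1, 1]
P̄ = F·P·Fᵀ + Q = [25 8 8; 8 81 75; 8 75 81]
S = H·P̄·Hᵀ + R = [166]
K = P̄·Hᵀ·S⁻¹ = [17/166; -85/166; -55/166]
x' − x̄ = [0, 0, 0] = K·y
y = (KᵀK)⁻¹·Kᵀ·(x' − x̄) = [0]
z = y + H·x̄ = [0] + [1] = [1]

z = [1]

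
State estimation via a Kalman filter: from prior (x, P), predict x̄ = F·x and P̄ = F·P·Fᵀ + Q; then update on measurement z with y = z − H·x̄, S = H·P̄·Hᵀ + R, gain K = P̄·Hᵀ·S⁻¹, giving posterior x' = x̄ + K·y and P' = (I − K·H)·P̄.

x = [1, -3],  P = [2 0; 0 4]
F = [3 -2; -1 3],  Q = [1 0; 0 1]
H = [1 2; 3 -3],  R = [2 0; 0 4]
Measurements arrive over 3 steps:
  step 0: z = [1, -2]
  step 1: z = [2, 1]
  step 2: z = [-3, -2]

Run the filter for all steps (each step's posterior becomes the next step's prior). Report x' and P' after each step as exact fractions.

step 0: x̄ = F·x = [9, -10]
step 0: P̄ = F·P·Fᵀ + Q = [35 -30; -30 39]
step 0: y = z − H·x̄ = [12, -59]
step 0: S = H·P̄·Hᵀ + R = [73 -219; -219 1210]
step 0: K = P̄·Hᵀ·S⁻¹ = [12455/40369 120/553; 1821/5767 -9/79]
step 0: x' = x̄ + K·y = [-4059/40369, 2945/5767]
step 0: P' = (I − K·H)·P̄ = [16090/40369 630/5767; 630/5767 1506/5767]
step 1: x̄ = F·x = [-53407/40369, 65904/40369]
step 1: P̄ = F·P·Fᵀ + Q = [174427/40369 -63012/40369; -63012/40369 124877/40369]
step 1: y = z − H·x̄ = [2337/40369, 398302/40369]
step 1: S = H·P̄·Hᵀ + R = [502625/40369 -415017/40369; -415017/40369 3989428/40369]
step 1: K = P̄·Hᵀ·S⁻¹ = [12106417/45404819 9366504/45404819; 12659773/45404819 -5098269/45404819]
step 1: x' = x̄ + K·y = [33046516/45404819, 24555831/45404819]
step 1: P' = (I − K·H)·P̄ = [16396726/45404819 3908054/45404819; 3908054/45404819 10705746/45404819]
step 2: x̄ = F·x = [50027886/45404819, 40620977/45404819]
step 2: P̄ = F·P·Fᵀ + Q = [188901689/45404819 -70436060/45404819; -70436060/45404819 134704935/45404819]
step 2: y = z − H·x̄ = [-267484297/45404819, -119030365/45404819]
step 2: S = H·P̄·Hᵀ + R = [536786827/45404819 -452832723/45404819; -452832723/45404819 4361927972/45404819]
step 2: K = P̄·Hᵀ·S⁻¹ = [12373386571/47051569585 9676872024/47051569585; 2595432707/9410313917 -1058253747/9410313917]
step 2: x' = x̄ + K·y = [-46418809823/47051569585, -4096856285/9410313917]
step 2: P' = (I − K·H)·P̄ = [16850588402/47051569585 789618474/9410313917; 789618474/9410313917 2200623470/9410313917]

step 0: x' = [-4059/40369, 2945/5767], P' = [16090/40369 630/5767; 630/5767 1506/5767]
step 1: x' = [33046516/45404819, 24555831/45404819], P' = [16396726/45404819 3908054/45404819; 3908054/45404819 10705746/45404819]
step 2: x' = [-46418809823/47051569585, -4096856285/9410313917], P' = [16850588402/47051569585 789618474/9410313917; 789618474/9410313917 2200623470/9410313917]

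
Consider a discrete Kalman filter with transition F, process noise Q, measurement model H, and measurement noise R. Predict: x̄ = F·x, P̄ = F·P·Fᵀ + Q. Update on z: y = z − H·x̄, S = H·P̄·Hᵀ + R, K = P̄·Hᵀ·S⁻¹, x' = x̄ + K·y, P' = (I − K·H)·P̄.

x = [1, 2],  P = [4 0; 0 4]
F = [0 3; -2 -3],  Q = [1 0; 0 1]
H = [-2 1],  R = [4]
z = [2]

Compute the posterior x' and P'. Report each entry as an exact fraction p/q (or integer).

x' = [-326/349, -42/349]
P' = [813/349 1186/349; 1186/349 2872/349]

x̄ = F·x = [6, -8]
P̄ = F·P·Fᵀ + Q = [37 -36; -36 53]
y = z − H·x̄ = [22]
S = H·P̄·Hᵀ + R = [349]
K = P̄·Hᵀ·S⁻¹ = [-110/349; 125/349]
x' = x̄ + K·y = [-326/349, -42/349]
P' = (I − K·H)·P̄ = [813/349 1186/349; 1186/349 2872/349]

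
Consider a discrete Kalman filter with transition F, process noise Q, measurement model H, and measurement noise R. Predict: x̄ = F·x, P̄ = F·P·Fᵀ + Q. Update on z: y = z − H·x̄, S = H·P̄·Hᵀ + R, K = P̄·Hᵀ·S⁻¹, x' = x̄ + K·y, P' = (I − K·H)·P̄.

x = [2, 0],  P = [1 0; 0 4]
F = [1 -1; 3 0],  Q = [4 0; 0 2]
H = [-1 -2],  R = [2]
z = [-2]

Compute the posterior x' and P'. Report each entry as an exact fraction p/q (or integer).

x' = [-46/67, 102/67]
P' = [378/67 -174/67; -174/67 112/67]

x̄ = F·x = [2, 6]
P̄ = F·P·Fᵀ + Q = [9 3; 3 11]
y = z − H·x̄ = [12]
S = H·P̄·Hᵀ + R = [67]
K = P̄·Hᵀ·S⁻¹ = [-15/67; -25/67]
x' = x̄ + K·y = [-46/67, 102/67]
P' = (I − K·H)·P̄ = [378/67 -174/67; -174/67 112/67]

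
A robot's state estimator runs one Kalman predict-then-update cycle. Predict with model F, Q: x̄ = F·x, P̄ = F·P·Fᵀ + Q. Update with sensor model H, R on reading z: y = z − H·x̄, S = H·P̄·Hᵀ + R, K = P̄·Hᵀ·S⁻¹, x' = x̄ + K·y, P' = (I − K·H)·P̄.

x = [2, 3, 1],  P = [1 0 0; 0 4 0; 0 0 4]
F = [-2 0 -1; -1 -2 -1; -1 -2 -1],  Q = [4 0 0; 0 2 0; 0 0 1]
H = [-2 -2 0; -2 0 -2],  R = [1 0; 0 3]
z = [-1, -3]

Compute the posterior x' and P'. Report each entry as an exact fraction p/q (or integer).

x' = [293/327, -1087/2943, 91/327]
P' = [540/109 -1606/327 -522/109; -1606/327 15017/2943 1567/327; -522/109 1567/327 570/109]

x̄ = F·x = [-5, -9, -9]
P̄ = F·P·Fᵀ + Q = [12 6 6; 6 23 21; 6 21 22]
y = z − H·x̄ = [-29, -31]
S = H·P̄·Hᵀ + R = [189 180; 180 187]
K = P̄·Hᵀ·S⁻¹ = [-28/327 -12/109; -1126/2943 26/327; -2/327 -32/109]
x' = x̄ + K·y = [293/327, -1087/2943, 91/327]
P' = (I − K·H)·P̄ = [540/109 -1606/327 -522/109; -1606/327 15017/2943 1567/327; -522/109 1567/327 570/109]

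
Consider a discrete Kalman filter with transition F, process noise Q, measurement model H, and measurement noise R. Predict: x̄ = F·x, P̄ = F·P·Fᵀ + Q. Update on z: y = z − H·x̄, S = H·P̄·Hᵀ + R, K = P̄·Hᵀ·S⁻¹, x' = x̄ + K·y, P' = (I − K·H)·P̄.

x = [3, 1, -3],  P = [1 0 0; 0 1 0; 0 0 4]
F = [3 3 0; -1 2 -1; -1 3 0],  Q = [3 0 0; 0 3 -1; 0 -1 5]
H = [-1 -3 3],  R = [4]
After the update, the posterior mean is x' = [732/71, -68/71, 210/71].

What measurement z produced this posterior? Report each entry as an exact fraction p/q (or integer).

z = [2]

x̄ = F·x = [12, 2, 0]
P̄ = F·P·Fᵀ + Q = [21 3 6; 3 12 6; 6 6 15]
S = H·P̄·Hᵀ + R = [142]
K = P̄·Hᵀ·S⁻¹ = [-6/71; -21/142; 21/142]
x' − x̄ = [-120/71, -210/71, 210/71] = K·y
y = (KᵀK)⁻¹·Kᵀ·(x' − x̄) = [20]
z = y + H·x̄ = [20] + [-18] = [2]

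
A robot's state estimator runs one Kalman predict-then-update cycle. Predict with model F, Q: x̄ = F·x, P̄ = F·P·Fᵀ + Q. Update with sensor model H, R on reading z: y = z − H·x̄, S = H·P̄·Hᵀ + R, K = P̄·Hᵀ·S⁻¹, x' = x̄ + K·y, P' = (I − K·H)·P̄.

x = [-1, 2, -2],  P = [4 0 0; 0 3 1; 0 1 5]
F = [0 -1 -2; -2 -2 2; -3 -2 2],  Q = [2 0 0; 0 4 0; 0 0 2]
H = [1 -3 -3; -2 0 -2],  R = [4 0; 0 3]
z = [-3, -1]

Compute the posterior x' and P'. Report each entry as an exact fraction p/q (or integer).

x' = [-230616/308321, -169086/308321, 391303/308321]
P' = [560242/308321 513876/308321 -385474/308321; 513876/308321 735724/308321 -506640/308321; -385474/308321 -506640/308321 437458/308321]

x̄ = F·x = [2, -6, -5]
P̄ = F·P·Fᵀ + Q = [29 -12 -12; -12 44 48; -12 48 62]
y = z − H·x̄ = [-38, -7]
S = H·P̄·Hᵀ + R = [1995 482; 482 271]
K = P̄·Hᵀ·S⁻¹ = [43759/308321 -116512/308321; -43344/308321 -4824/308321; -44482/308321 -34656/308321]
x' = x̄ + K·y = [-230616/308321, -169086/308321, 391303/308321]
P' = (I − K·H)·P̄ = [560242/308321 513876/308321 -385474/308321; 513876/308321 735724/308321 -506640/308321; -385474/308321 -506640/308321 437458/308321]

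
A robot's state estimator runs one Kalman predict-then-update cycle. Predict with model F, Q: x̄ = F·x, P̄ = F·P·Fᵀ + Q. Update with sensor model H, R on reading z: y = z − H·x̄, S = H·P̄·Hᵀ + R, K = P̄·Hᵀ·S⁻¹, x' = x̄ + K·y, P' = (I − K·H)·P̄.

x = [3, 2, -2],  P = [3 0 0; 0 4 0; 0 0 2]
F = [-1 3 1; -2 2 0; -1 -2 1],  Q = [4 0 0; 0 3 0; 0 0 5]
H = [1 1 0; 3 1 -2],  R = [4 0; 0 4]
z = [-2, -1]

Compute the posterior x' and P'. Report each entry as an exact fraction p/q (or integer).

x̄ = F·x = [1, -2, -9]
P̄ = F·P·Fᵀ + Q = [45 30 -19; 30 31 -10; -19 -10 26]
y = z − H·x̄ = [-1, -20]
S = H·P̄·Hᵀ + R = [140 344; 344 992]
K = P̄·Hᵀ·S⁻¹ = [571/2568 655/5136; 1501/2568 -311/5136; 507/856 -557/1712]
x' = x̄ + K·y = [-4553/2568, -3527/2568, -2641/856]
P' = (I − K·H)·P̄ = [12505/5136 -7937/5136 4493/1712; -7937/5136 19945/5136 -437/1712; 4493/1712 -437/1712 7635/1712]

x' = [-4553/2568, -3527/2568, -2641/856]
P' = [12505/5136 -7937/5136 4493/1712; -7937/5136 19945/5136 -437/1712; 4493/1712 -437/1712 7635/1712]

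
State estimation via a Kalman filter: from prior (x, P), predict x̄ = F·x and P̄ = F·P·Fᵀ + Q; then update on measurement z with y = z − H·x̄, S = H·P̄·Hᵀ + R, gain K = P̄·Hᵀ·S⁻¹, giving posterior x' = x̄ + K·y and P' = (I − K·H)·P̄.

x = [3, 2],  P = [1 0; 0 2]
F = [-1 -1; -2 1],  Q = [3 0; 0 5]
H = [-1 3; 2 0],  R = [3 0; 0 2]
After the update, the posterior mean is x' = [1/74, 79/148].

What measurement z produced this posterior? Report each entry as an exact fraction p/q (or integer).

x̄ = F·x = [-5, -4]
P̄ = F·P·Fᵀ + Q = [6 0; 0 11]
S = H·P̄·Hᵀ + R = [108 -12; -12 26]
K = P̄·Hᵀ·S⁻¹ = [-1/222 17/37; 143/444 11/74]
x' − x̄ = [371/74, 671/148] = K·y
y = (KᵀK)⁻¹·Kᵀ·(x' − x̄) = [9, 11]
z = y + H·x̄ = [9, 11] + [-7, -10] = [2, 1]

z = [2, 1]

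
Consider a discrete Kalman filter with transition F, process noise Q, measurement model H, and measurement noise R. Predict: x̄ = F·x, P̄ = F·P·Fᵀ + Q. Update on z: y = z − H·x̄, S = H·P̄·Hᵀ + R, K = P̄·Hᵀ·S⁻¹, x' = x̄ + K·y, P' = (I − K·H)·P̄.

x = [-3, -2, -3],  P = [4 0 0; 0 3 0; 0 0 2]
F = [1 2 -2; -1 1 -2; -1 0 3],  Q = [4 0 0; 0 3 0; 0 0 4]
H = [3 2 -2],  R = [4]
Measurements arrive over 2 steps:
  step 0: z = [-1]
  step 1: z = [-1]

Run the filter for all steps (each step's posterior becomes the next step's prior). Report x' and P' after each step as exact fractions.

step 0: x' = [-509/101, 461/101, -258/101], P' = [516/101 -384/101 356/101; -384/101 1955/202 381/101; 356/101 381/101 944/101]
step 1: x' = [55061/20699, 128663/41398, 155675/20699], P' = [170034/20699 35701/20699 286474/20699; 35701/20699 137125/20699 183083/20699; 286474/20699 183083/20699 619432/20699]

step 0: x̄ = F·x = [-1, 7, -6]
step 0: P̄ = F·P·Fᵀ + Q = [28 10 -16; 10 18 -8; -16 -8 26]
step 0: y = z − H·x̄ = [-24]
step 0: S = H·P̄·Hᵀ + R = [808]
step 0: K = P̄·Hᵀ·S⁻¹ = [17/101; 41/404; -29/202]
step 0: x' = x̄ + K·y = [-509/101, 461/101, -258/101]
step 0: P' = (I − K·H)·P̄ = [516/101 -384/101 356/101; -384/101 1955/202 381/101; 356/101 381/101 944/101]
step 1: x̄ = F·x = [929/101, 1486/101, -265/101]
step 1: P̄ = F·P·Fᵀ + Q = [2598/101 3313/101 -1346/101; 3313/101 12481/202 -3977/101; -1346/101 -3977/101 7280/101]
step 1: y = z − H·x̄ = [-6390/101]
step 1: S = H·P̄·Hᵀ + R = [165592/101]
step 1: K = P̄·Hᵀ·S⁻¹ = [2139/20699; 15187/82796; -3319/20699]
step 1: x' = x̄ + K·y = [55061/20699, 128663/41398, 155675/20699]
step 1: P' = (I − K·H)·P̄ = [170034/20699 35701/20699 286474/20699; 35701/20699 137125/20699 183083/20699; 286474/20699 183083/20699 619432/20699]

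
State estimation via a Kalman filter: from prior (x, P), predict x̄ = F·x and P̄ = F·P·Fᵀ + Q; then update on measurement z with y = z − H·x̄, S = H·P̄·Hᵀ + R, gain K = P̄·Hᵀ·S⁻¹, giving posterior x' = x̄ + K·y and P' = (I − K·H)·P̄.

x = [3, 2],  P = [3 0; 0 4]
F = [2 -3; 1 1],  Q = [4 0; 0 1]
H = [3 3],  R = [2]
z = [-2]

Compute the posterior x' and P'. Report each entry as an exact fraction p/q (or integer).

x̄ = F·x = [0, 5]
P̄ = F·P·Fᵀ + Q = [52 -6; -6 8]
y = z − H·x̄ = [-17]
S = H·P̄·Hᵀ + R = [434]
K = P̄·Hᵀ·S⁻¹ = [69/217; 3/217]
x' = x̄ + K·y = [-1173/217, 1034/217]
P' = (I − K·H)·P̄ = [1762/217 -1716/217; -1716/217 1718/217]

x' = [-1173/217, 1034/217]
P' = [1762/217 -1716/217; -1716/217 1718/217]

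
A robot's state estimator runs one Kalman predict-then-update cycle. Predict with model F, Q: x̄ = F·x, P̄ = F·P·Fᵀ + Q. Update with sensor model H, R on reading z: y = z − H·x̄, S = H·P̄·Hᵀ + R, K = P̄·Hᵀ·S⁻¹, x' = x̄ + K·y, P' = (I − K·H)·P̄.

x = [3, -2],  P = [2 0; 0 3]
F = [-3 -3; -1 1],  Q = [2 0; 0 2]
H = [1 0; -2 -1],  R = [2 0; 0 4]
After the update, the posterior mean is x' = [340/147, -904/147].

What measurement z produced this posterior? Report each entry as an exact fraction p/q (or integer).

x̄ = F·x = [-3, -5]
P̄ = F·P·Fᵀ + Q = [47 -3; -3 7]
S = H·P̄·Hᵀ + R = [49 -91; -91 187]
K = P̄·Hᵀ·S⁻¹ = [254/441 -13/63; -326/441 -23/63]
x' − x̄ = [781/147, -169/147] = K·y
y = (KᵀK)⁻¹·Kᵀ·(x' − x̄) = [6, -9]
z = y + H·x̄ = [6, -9] + [-3, 11] = [3, 2]

z = [3, 2]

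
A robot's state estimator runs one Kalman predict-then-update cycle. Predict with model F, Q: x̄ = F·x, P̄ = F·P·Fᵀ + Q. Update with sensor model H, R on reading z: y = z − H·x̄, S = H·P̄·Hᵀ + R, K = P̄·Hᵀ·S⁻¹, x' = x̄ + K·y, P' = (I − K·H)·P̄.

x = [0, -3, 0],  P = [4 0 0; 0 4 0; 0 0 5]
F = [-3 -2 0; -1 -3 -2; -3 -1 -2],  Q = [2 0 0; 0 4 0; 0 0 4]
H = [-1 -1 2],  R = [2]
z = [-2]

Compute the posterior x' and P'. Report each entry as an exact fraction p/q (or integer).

x' = [281/48, 65/8, 71/12]
P' = [1295/24 143/4 269/6; 143/4 125/2 49; 269/6 49 142/3]

x̄ = F·x = [6, 9, 3]
P̄ = F·P·Fᵀ + Q = [54 36 44; 36 64 44; 44 44 64]
y = z − H·x̄ = [7]
S = H·P̄·Hᵀ + R = [96]
K = P̄·Hᵀ·S⁻¹ = [-1/48; -1/8; 5/12]
x' = x̄ + K·y = [281/48, 65/8, 71/12]
P' = (I − K·H)·P̄ = [1295/24 143/4 269/6; 143/4 125/2 49; 269/6 49 142/3]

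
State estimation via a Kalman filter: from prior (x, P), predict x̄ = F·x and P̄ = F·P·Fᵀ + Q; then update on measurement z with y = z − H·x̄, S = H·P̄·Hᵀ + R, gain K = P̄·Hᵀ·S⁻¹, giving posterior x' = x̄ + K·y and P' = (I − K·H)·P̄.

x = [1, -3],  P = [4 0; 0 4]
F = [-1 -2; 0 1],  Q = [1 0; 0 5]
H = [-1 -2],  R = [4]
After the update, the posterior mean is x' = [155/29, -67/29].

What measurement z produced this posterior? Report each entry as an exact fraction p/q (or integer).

x̄ = F·x = [5, -3]
P̄ = F·P·Fᵀ + Q = [21 -8; -8 9]
S = H·P̄·Hᵀ + R = [29]
K = P̄·Hᵀ·S⁻¹ = [-5/29; -10/29]
x' − x̄ = [10/29, 20/29] = K·y
y = (KᵀK)⁻¹·Kᵀ·(x' − x̄) = [-2]
z = y + H·x̄ = [-2] + [1] = [-1]

z = [-1]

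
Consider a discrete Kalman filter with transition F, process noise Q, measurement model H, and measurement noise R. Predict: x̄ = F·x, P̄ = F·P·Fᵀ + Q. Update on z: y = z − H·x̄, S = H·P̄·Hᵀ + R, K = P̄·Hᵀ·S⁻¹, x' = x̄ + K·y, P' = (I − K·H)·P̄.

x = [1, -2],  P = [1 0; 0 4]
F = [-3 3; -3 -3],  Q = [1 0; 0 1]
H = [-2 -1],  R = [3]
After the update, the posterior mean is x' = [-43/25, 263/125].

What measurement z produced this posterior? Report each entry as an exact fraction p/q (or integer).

x̄ = F·x = [-9, 3]
P̄ = F·P·Fᵀ + Q = [46 -27; -27 46]
S = H·P̄·Hᵀ + R = [125]
K = P̄·Hᵀ·S⁻¹ = [-13/25; 8/125]
x' − x̄ = [182/25, -112/125] = K·y
y = (KᵀK)⁻¹·Kᵀ·(x' − x̄) = [-14]
z = y + H·x̄ = [-14] + [15] = [1]

z = [1]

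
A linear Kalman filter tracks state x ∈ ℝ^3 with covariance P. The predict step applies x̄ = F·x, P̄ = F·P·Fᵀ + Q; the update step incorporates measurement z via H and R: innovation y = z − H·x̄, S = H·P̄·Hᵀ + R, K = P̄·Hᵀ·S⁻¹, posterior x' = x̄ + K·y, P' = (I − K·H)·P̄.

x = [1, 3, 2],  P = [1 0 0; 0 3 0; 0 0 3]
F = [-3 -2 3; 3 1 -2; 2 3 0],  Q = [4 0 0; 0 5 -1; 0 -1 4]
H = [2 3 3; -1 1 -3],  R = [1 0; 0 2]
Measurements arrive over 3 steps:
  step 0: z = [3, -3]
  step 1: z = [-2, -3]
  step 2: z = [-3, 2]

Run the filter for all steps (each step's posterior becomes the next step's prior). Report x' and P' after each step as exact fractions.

step 0: x̄ = F·x = [-3, 2, 11]
step 0: P̄ = F·P·Fᵀ + Q = [52 -33 -24; -33 29 14; -24 14 35]
step 0: y = z − H·x̄ = [-30, 25]
step 0: S = H·P̄·Hᵀ + R = [353 -167; -167 236]
step 0: K = P̄·Hᵀ·S⁻¹ = [-367/1131 -322/1131; 18208/55419 17581/55419; 12175/55419 -7118/55419]
step 0: x' = x̄ + K·y = [-433/1131, 589/7917, 9487/7917]
step 0: P' = (I − K·H)·P̄ = [30037/1131 -7762/1131 -12385/1131; -7762/1131 108427/55419 151201/55419; -12385/1131 151201/55419 257434/55419]
step 1: x̄ = F·x = [36376/7917, -27478/7917, -4295/7917]
step 1: P̄ = F·P·Fᵀ + Q = [20763709/55419 -19629301/55419 -6817427/55419; -19629301/55419 19057123/55419 6437276/55419; -6817427/55419 6437276/55419 2520715/55419]
step 1: y = z − H·x̄ = [6733/7917, 27218/7917]
step 1: S = H·P̄·Hᵀ + R = [75821029/55419 35320004/55419; 35320004/55419 22348489/55419]
step 1: K = P̄·Hᵀ·S⁻¹ = [-2539770782/8065514535 -3182654783/8065514535; 2663394209/8065514535 2782961816/8065514535; 1710841661/8065514535 -649418626/8065514535]
step 1: x' = x̄ + K·y = [4791344756/1613102907, -3232156637/1613102907, -1030647068/1613102907]
step 1: P' = (I − K·H)·P̄ = [143809558784/8065514535 -38178659783/8065514535 -58540969667/8065514535; -38178659783/8065514535 11601994406/8065514535 14738243519/8065514535; -58540969667/8065514535 14738243519/8065514535 24859350146/8065514535]
step 2: x̄ = F·x = [-11001662198/1613102907, 13203171767/1613102907, -113780399/1613102907]
step 2: P̄ = F·P·Fᵀ + Q = [2015424830516/8065514535 -1897985021069/8065514535 -654748368292/8065514535; -1897985021069/8065514535 1860119699951/8065514535 615366981328/8065514535; -654748368292/8065514535 615366981328/8065514535 253774325534/8065514535]
step 2: y = z − H·x̄ = [-22104158429/1613102907, -21319969348/1613102907]
step 2: S = H·P̄·Hᵀ + R = [7538616057536/8065514535 3364058956744/8065514535; 3364058956744/8065514535 2350922433761/8065514535]
step 2: K = P̄·Hᵀ·S⁻¹ = [-244313558577509/794221982605696 -38611667070611/99277747825712; 260728184165733/794221982605696 34106317062883/99277747825712; 83052270804959/397110991302848 -4112518279639/49638873912856]
step 2: x' = x̄ + K·y = [2013622376827811/794221982605696, -678253632993571/794221982605696, -731232883134841/397110991302848]
step 2: P' = (I − K·H)·P̄ = [13935848914071431/794221982605696 -3699487286444679/794221982605696 -2836258254564389/397110991302848; -3699487286444679/794221982605696 1126479135904135/794221982605696 713377558223781/397110991302848; -2836258254564389/397110991302848 713377558223781/397110991302848 602572684210399/198555495651424]

step 0: x' = [-433/1131, 589/7917, 9487/7917], P' = [30037/1131 -7762/1131 -12385/1131; -7762/1131 108427/55419 151201/55419; -12385/1131 151201/55419 257434/55419]
step 1: x' = [4791344756/1613102907, -3232156637/1613102907, -1030647068/1613102907], P' = [143809558784/8065514535 -38178659783/8065514535 -58540969667/8065514535; -38178659783/8065514535 11601994406/8065514535 14738243519/8065514535; -58540969667/8065514535 14738243519/8065514535 24859350146/8065514535]
step 2: x' = [2013622376827811/794221982605696, -678253632993571/794221982605696, -731232883134841/397110991302848], P' = [13935848914071431/794221982605696 -3699487286444679/794221982605696 -2836258254564389/397110991302848; -3699487286444679/794221982605696 1126479135904135/794221982605696 713377558223781/397110991302848; -2836258254564389/397110991302848 713377558223781/397110991302848 602572684210399/198555495651424]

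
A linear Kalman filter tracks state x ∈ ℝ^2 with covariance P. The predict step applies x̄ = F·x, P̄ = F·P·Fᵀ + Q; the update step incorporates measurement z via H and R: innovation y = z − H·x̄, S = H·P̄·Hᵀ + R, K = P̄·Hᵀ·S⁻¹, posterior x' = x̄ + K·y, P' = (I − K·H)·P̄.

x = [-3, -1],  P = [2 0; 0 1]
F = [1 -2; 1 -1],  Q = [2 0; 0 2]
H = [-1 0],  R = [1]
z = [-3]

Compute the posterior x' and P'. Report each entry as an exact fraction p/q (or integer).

x̄ = F·x = [-1, -2]
P̄ = F·P·Fᵀ + Q = [8 4; 4 5]
y = z − H·x̄ = [-4]
S = H·P̄·Hᵀ + R = [9]
K = P̄·Hᵀ·S⁻¹ = [-8/9; -4/9]
x' = x̄ + K·y = [23/9, -2/9]
P' = (I − K·H)·P̄ = [8/9 4/9; 4/9 29/9]

x' = [23/9, -2/9]
P' = [8/9 4/9; 4/9 29/9]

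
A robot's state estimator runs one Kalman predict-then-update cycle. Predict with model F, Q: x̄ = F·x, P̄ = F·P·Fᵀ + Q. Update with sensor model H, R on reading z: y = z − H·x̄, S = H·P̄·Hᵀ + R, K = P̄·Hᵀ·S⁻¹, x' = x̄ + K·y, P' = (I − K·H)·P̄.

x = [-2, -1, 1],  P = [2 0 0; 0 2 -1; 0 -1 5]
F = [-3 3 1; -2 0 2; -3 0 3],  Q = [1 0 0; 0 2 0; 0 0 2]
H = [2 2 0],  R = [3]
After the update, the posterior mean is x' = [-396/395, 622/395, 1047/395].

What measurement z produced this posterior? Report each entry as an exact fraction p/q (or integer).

z = [1]

x̄ = F·x = [4, 6, 9]
P̄ = F·P·Fᵀ + Q = [36 16 24; 16 30 42; 24 42 65]
S = H·P̄·Hᵀ + R = [395]
K = P̄·Hᵀ·S⁻¹ = [104/395; 92/395; 132/395]
x' − x̄ = [-1976/395, -1748/395, -2508/395] = K·y
y = (KᵀK)⁻¹·Kᵀ·(x' − x̄) = [-19]
z = y + H·x̄ = [-19] + [20] = [1]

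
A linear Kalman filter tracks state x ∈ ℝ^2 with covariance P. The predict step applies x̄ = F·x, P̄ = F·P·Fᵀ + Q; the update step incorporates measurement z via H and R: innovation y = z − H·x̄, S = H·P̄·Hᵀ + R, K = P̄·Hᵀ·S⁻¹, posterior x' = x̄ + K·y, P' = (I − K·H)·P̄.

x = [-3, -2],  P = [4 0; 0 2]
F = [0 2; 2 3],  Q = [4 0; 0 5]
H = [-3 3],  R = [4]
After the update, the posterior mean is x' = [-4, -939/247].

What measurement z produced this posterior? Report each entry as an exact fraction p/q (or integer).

x̄ = F·x = [-4, -12]
P̄ = F·P·Fᵀ + Q = [12 12; 12 39]
S = H·P̄·Hᵀ + R = [247]
K = P̄·Hᵀ·S⁻¹ = [0; 81/247]
x' − x̄ = [0, 2025/247] = K·y
y = (KᵀK)⁻¹·Kᵀ·(x' − x̄) = [25]
z = y + H·x̄ = [25] + [-24] = [1]

z = [1]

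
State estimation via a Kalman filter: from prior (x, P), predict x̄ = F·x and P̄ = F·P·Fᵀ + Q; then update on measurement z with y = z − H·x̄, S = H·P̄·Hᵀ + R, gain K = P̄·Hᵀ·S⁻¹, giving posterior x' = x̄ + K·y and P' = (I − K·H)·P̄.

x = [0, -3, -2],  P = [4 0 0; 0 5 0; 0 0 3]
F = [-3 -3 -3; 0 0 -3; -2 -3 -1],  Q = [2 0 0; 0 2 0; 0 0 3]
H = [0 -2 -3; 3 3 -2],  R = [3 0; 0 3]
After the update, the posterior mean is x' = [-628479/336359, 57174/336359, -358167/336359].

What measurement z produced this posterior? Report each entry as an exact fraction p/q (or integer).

x̄ = F·x = [15, 6, 11]
P̄ = F·P·Fᵀ + Q = [110 27 78; 27 29 9; 78 9 67]
S = H·P̄·Hᵀ + R = [830 -681; -681 964]
K = P̄·Hᵀ·S⁻¹ = [-103977/336359 15522/336359; 20210/336359 66615/336359; -124629/336359 -43729/336359]
x' − x̄ = [-5673864/336359, -1960980/336359, -4058116/336359] = K·y
y = (KᵀK)⁻¹·Kᵀ·(x' − x̄) = [48, -44]
z = y + H·x̄ = [48, -44] + [-45, 41] = [3, -3]

z = [3, -3]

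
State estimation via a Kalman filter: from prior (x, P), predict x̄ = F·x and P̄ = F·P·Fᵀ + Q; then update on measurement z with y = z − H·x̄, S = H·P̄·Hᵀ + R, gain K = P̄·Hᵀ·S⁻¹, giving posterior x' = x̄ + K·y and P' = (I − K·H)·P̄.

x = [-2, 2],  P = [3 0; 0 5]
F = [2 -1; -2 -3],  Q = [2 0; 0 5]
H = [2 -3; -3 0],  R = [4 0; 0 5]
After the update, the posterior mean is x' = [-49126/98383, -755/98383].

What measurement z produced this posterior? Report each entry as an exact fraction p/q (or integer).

x̄ = F·x = [-6, -2]
P̄ = F·P·Fᵀ + Q = [19 3; 3 62]
S = H·P̄·Hᵀ + R = [602 -87; -87 176]
K = P̄·Hᵀ·S⁻¹ = [145/98383 -31791/98383; -32463/98383 -21078/98383]
x' − x̄ = [541172/98383, 196011/98383] = K·y
y = (KᵀK)⁻¹·Kᵀ·(x' − x̄) = [5, -17]
z = y + H·x̄ = [5, -17] + [-6, 18] = [-1, 1]

z = [-1, 1]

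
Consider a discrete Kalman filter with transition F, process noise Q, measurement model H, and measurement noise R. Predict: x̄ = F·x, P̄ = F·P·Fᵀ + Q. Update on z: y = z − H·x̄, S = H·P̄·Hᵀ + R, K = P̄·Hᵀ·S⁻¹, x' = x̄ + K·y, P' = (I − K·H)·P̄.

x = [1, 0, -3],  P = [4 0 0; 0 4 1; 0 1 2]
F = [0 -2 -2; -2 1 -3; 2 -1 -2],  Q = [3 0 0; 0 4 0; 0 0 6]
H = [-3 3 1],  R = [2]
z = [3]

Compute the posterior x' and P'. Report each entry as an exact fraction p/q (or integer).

x̄ = F·x = [6, 7, 8]
P̄ = F·P·Fᵀ + Q = [35 8 22; 8 36 -7; 22 -7 38]
y = z − H·x̄ = [-8]
S = H·P̄·Hᵀ + R = [361]
K = P̄·Hᵀ·S⁻¹ = [-59/361; 77/361; -49/361]
x' = x̄ + K·y = [2638/361, 1911/361, 3280/361]
P' = (I − K·H)·P̄ = [9154/361 7431/361 5051/361; 7431/361 7067/361 1246/361; 5051/361 1246/361 11317/361]

x' = [2638/361, 1911/361, 3280/361]
P' = [9154/361 7431/361 5051/361; 7431/361 7067/361 1246/361; 5051/361 1246/361 11317/361]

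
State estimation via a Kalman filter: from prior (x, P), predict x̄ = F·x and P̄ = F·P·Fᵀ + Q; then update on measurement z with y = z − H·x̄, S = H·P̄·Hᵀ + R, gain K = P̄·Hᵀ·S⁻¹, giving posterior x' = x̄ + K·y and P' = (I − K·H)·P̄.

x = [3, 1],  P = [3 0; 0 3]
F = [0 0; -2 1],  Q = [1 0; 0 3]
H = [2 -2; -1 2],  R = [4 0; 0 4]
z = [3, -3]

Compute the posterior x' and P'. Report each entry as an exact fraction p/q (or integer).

x̄ = F·x = [0, -5]
P̄ = F·P·Fᵀ + Q = [1 0; 0 18]
y = z − H·x̄ = [-7, 7]
S = H·P̄·Hᵀ + R = [80 -74; -74 77]
K = P̄·Hᵀ·S⁻¹ = [20/171 17/171; -3/19 6/19]
x' = x̄ + K·y = [-7/57, -32/19]
P' = (I − K·H)·P̄ = [148/171 12/19; 12/19 18/19]

x' = [-7/57, -32/19]
P' = [148/171 12/19; 12/19 18/19]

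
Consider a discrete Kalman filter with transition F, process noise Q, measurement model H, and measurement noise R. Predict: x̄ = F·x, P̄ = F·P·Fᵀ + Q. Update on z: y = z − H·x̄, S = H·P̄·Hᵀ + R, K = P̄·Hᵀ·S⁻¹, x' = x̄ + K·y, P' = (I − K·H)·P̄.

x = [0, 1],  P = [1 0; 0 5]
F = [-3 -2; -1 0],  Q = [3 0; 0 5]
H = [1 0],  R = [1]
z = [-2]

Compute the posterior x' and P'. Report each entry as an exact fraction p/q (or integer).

x' = [-2, 0]
P' = [32/33 1/11; 1/11 63/11]

x̄ = F·x = [-2, 0]
P̄ = F·P·Fᵀ + Q = [32 3; 3 6]
y = z − H·x̄ = [0]
S = H·P̄·Hᵀ + R = [33]
K = P̄·Hᵀ·S⁻¹ = [32/33; 1/11]
x' = x̄ + K·y = [-2, 0]
P' = (I − K·H)·P̄ = [32/33 1/11; 1/11 63/11]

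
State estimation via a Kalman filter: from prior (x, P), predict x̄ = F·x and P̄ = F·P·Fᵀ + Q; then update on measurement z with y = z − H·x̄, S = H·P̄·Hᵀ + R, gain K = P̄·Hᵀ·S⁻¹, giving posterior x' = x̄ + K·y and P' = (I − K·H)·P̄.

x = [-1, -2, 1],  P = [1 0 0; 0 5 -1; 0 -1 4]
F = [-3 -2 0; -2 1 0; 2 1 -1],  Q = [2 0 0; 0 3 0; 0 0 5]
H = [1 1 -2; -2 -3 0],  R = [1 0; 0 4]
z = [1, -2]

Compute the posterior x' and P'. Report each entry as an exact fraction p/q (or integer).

x' = [1733/1233, -1016/3699, 73/3699]
P' = [3664/411 -7294/1233 1643/1233; -7294/1233 16084/3699 -2510/3699; 1643/1233 -2510/3699 2008/3699]

x̄ = F·x = [7, 0, -5]
P̄ = F·P·Fᵀ + Q = [31 -4 -18; -4 12 2; -18 2 20]
y = z − H·x̄ = [-16, 12]
S = H·P̄·Hᵀ + R = [180 -138; -138 188]
K = P̄·Hᵀ·S⁻¹ = [412/1233 -17/822; -778/3699 -374/1233; -1597/3699 -194/1233]
x' = x̄ + K·y = [1733/1233, -1016/3699, 73/3699]
P' = (I − K·H)·P̄ = [3664/411 -7294/1233 1643/1233; -7294/1233 16084/3699 -2510/3699; 1643/1233 -2510/3699 2008/3699]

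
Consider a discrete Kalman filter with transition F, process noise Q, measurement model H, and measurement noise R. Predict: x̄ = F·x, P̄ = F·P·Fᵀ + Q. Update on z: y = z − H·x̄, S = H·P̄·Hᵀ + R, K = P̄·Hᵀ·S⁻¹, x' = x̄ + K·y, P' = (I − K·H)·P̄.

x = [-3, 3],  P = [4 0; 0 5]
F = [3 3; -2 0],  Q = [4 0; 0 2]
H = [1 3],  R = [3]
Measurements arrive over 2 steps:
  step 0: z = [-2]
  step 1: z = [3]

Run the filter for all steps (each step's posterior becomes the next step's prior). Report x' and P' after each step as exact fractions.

step 0: x̄ = F·x = [0, 6]
step 0: P̄ = F·P·Fᵀ + Q = [85 -24; -24 18]
step 0: y = z − H·x̄ = [-20]
step 0: S = H·P̄·Hᵀ + R = [106]
step 0: K = P̄·Hᵀ·S⁻¹ = [13/106; 15/53]
step 0: x' = x̄ + K·y = [-130/53, 18/53]
step 0: P' = (I − K·H)·P̄ = [8841/106 -1467/53; -1467/53 504/53]
step 1: x̄ = F·x = [-336/53, 260/53]
step 1: P̄ = F·P·Fᵀ + Q = [36253/106 -17721/53; -17721/53 17788/53]
step 1: y = z − H·x̄ = [-285/53]
step 1: S = H·P̄·Hᵀ + R = [144103/106]
step 1: K = P̄·Hᵀ·S⁻¹ = [-70073/144103; 71286/144103]
step 1: x' = x̄ + K·y = [-536751/144103, 323590/144103]
step 1: P' = (I − K·H)·P̄ = [2961705/144103 -1057308/144103; -1057308/144103 423722/144103]

step 0: x' = [-130/53, 18/53], P' = [8841/106 -1467/53; -1467/53 504/53]
step 1: x' = [-536751/144103, 323590/144103], P' = [2961705/144103 -1057308/144103; -1057308/144103 423722/144103]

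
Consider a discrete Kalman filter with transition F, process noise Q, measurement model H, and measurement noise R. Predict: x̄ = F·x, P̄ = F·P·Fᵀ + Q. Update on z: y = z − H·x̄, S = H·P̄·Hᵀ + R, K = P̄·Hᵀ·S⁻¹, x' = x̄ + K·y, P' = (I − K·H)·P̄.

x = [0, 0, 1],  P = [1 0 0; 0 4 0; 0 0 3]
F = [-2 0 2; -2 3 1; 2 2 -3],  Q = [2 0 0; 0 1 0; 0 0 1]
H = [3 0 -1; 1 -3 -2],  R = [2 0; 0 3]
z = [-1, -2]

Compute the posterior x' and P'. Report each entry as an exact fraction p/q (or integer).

x̄ = F·x = [2, 1, -3]
P̄ = F·P·Fᵀ + Q = [18 10 -22; 10 44 11; -22 11 48]
y = z − H·x̄ = [-10, -7]
S = H·P̄·Hᵀ + R = [344 247; 247 769]
K = P̄·Hᵀ·S⁻¹ = [50540/203527 -7764/203527; 50179/203527 -54229/203527; -50369/203527 -23786/203527]
x' = x̄ + K·y = [-43998/203527, 81340/203527, 59611/203527]
P' = (I − K·H)·P̄ = [70894/203527 -43006/203527 111602/203527; -43006/203527 192811/203527 -229376/203527; 111602/203527 -229376/203527 435544/203527]

x' = [-43998/203527, 81340/203527, 59611/203527]
P' = [70894/203527 -43006/203527 111602/203527; -43006/203527 192811/203527 -229376/203527; 111602/203527 -229376/203527 435544/203527]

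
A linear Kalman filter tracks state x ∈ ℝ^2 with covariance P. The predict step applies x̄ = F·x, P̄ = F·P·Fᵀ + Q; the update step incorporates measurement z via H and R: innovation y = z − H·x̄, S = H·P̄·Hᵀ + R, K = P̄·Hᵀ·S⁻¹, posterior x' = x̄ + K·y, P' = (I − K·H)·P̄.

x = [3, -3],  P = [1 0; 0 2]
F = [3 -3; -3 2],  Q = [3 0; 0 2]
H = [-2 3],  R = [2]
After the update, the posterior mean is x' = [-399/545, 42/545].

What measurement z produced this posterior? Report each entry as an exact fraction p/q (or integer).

z = [2]

x̄ = F·x = [18, -15]
P̄ = F·P·Fᵀ + Q = [30 -21; -21 19]
S = H·P̄·Hᵀ + R = [545]
K = P̄·Hᵀ·S⁻¹ = [-123/545; 99/545]
x' − x̄ = [-10209/545, 8217/545] = K·y
y = (KᵀK)⁻¹·Kᵀ·(x' − x̄) = [83]
z = y + H·x̄ = [83] + [-81] = [2]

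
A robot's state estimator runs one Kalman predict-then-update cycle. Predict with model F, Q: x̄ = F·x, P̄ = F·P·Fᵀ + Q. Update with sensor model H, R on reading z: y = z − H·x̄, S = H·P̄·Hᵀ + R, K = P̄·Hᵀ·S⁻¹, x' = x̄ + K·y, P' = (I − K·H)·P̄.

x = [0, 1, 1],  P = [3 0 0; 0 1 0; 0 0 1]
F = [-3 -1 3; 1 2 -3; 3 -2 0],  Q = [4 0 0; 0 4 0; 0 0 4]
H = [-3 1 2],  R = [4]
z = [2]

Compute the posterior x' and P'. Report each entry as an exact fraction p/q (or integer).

x' = [-563/973, 197/973, 4/973]
P' = [2644/973 -2090/973 4625/973; -2090/973 11360/973 -8635/973; 4625/973 -8635/973 11555/973]

x̄ = F·x = [2, -1, -2]
P̄ = F·P·Fᵀ + Q = [41 -20 -25; -20 20 5; -25 5 35]
y = z − H·x̄ = [13]
S = H·P̄·Hᵀ + R = [973]
K = P̄·Hᵀ·S⁻¹ = [-193/973; 90/973; 150/973]
x' = x̄ + K·y = [-563/973, 197/973, 4/973]
P' = (I − K·H)·P̄ = [2644/973 -2090/973 4625/973; -2090/973 11360/973 -8635/973; 4625/973 -8635/973 11555/973]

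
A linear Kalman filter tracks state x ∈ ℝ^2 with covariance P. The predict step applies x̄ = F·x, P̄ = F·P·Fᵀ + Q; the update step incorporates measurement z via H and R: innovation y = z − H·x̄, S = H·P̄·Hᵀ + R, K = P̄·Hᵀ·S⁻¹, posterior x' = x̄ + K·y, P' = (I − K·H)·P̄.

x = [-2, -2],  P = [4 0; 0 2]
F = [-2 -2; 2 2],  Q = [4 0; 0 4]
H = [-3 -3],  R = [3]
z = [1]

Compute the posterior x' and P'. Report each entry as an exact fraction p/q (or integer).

x̄ = F·x = [8, -8]
P̄ = F·P·Fᵀ + Q = [28 -24; -24 28]
y = z − H·x̄ = [1]
S = H·P̄·Hᵀ + R = [75]
K = P̄·Hᵀ·S⁻¹ = [-4/25; -4/25]
x' = x̄ + K·y = [196/25, -204/25]
P' = (I − K·H)·P̄ = [652/25 -648/25; -648/25 652/25]

x' = [196/25, -204/25]
P' = [652/25 -648/25; -648/25 652/25]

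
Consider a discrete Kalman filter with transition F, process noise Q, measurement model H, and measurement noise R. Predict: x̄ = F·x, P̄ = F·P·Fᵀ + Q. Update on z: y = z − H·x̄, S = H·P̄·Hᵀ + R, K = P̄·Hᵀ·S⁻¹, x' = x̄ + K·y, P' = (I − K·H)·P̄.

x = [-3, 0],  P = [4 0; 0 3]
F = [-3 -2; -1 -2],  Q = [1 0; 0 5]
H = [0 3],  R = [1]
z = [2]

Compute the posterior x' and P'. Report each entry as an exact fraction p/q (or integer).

x' = [603/95, 129/190]
P' = [2063/95 12/95; 12/95 21/190]

x̄ = F·x = [9, 3]
P̄ = F·P·Fᵀ + Q = [49 24; 24 21]
y = z − H·x̄ = [-7]
S = H·P̄·Hᵀ + R = [190]
K = P̄·Hᵀ·S⁻¹ = [36/95; 63/190]
x' = x̄ + K·y = [603/95, 129/190]
P' = (I − K·H)·P̄ = [2063/95 12/95; 12/95 21/190]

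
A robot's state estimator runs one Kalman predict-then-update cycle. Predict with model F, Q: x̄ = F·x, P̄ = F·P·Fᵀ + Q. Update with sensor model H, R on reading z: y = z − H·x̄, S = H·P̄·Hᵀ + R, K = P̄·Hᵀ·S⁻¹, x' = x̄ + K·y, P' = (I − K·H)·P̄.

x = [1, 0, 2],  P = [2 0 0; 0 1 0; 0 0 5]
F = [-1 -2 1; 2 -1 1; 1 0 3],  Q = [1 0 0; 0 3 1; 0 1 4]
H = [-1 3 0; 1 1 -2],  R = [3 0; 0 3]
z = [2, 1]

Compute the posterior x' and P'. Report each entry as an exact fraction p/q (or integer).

x̄ = F·x = [1, 4, 7]
P̄ = F·P·Fᵀ + Q = [12 3 13; 3 17 20; 13 20 51]
y = z − H·x̄ = [-9, 10]
S = H·P̄·Hᵀ + R = [150 -49; -49 110]
K = P̄·Hᵀ·S⁻¹ = [-869/14099 -1797/14099; 4300/14099 -648/14099; 1789/14099 -8047/14099]
x' = x̄ + K·y = [3950/14099, 11216/14099, 2122/14099]
P' = (I − K·H)·P̄ = [146814/14099 48069/14099 100137/14099; 48069/14099 20323/14099 35168/14099; 100137/14099 35168/14099 79723/14099]

x' = [3950/14099, 11216/14099, 2122/14099]
P' = [146814/14099 48069/14099 100137/14099; 48069/14099 20323/14099 35168/14099; 100137/14099 35168/14099 79723/14099]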